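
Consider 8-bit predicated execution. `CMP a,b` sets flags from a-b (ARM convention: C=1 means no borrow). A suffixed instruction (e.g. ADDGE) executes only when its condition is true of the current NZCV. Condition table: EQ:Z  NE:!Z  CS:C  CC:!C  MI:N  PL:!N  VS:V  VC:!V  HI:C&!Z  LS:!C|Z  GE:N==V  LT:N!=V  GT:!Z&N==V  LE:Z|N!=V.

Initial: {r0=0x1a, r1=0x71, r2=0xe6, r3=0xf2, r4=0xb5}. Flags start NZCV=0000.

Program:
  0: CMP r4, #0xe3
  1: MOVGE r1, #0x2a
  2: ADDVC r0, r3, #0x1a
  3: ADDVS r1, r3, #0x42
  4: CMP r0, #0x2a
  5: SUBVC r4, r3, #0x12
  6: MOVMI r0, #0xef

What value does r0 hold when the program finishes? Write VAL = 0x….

[0] flags=1000 → (cmp)
[1] flags=1000 GE?F → skip
[2] flags=1000 VC?T → r0=0x0c
[3] flags=1000 VS?F → skip
[4] flags=1000 → (cmp)
[5] flags=1000 VC?T → r4=0xe0
[6] flags=1000 MI?T → r0=0xef

VAL = 0xef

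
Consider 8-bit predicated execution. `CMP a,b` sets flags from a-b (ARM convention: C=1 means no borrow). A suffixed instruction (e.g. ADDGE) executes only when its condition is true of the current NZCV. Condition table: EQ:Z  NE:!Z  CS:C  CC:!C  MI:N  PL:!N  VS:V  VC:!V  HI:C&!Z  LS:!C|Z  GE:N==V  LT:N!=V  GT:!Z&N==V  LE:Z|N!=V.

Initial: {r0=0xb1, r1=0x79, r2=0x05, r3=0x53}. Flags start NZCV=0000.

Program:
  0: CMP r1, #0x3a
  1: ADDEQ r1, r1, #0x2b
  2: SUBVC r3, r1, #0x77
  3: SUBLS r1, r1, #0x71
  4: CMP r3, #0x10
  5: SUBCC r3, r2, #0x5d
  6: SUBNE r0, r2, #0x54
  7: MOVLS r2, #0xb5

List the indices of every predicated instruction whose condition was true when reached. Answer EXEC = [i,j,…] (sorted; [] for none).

EXEC = [2,5,6,7]

0: ✓ CMP  NZCV=0010
1: · ADDEQ
2: ✓ SUBVC  r3←0x02
3: · SUBLS
4: ✓ CMP  NZCV=1000
5: ✓ SUBCC  r3←0xa8
6: ✓ SUBNE  r0←0xb1
7: ✓ MOVLS  r2←0xb5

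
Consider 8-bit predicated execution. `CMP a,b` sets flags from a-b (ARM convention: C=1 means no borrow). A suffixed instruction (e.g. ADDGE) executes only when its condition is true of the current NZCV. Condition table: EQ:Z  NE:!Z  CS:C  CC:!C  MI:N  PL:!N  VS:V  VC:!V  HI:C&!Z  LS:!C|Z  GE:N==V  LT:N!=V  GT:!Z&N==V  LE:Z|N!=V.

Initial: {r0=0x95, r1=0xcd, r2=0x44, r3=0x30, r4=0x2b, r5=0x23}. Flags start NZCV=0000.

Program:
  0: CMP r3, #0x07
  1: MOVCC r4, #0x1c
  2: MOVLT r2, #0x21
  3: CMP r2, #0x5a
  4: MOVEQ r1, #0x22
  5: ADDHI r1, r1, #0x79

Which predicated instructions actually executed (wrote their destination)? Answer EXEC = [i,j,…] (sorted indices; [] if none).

[0] flags=0010 → (cmp)
[1] flags=0010 CC?F → skip
[2] flags=0010 LT?F → skip
[3] flags=1000 → (cmp)
[4] flags=1000 EQ?F → skip
[5] flags=1000 HI?F → skip

EXEC = []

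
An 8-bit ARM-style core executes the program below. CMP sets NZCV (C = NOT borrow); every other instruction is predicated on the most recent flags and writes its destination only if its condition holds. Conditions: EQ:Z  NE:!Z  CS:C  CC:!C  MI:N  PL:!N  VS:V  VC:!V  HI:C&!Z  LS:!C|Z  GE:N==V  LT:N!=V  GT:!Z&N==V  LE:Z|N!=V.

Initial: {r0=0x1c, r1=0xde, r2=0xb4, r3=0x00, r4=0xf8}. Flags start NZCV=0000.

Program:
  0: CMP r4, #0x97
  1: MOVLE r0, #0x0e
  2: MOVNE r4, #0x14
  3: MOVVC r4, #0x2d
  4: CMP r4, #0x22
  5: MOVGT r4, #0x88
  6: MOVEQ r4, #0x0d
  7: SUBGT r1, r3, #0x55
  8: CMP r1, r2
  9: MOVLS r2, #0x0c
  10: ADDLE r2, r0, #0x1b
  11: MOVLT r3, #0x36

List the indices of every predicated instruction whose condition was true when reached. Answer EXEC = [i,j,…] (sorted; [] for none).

EXEC = [2,3,5,7,9,10,11]

0: ✓ CMP  NZCV=0010
1: · MOVLE
2: ✓ MOVNE  r4←0x14
3: ✓ MOVVC  r4←0x2d
4: ✓ CMP  NZCV=0010
5: ✓ MOVGT  r4←0x88
6: · MOVEQ
7: ✓ SUBGT  r1←0xab
8: ✓ CMP  NZCV=1000
9: ✓ MOVLS  r2←0x0c
10: ✓ ADDLE  r2←0x37
11: ✓ MOVLT  r3←0x36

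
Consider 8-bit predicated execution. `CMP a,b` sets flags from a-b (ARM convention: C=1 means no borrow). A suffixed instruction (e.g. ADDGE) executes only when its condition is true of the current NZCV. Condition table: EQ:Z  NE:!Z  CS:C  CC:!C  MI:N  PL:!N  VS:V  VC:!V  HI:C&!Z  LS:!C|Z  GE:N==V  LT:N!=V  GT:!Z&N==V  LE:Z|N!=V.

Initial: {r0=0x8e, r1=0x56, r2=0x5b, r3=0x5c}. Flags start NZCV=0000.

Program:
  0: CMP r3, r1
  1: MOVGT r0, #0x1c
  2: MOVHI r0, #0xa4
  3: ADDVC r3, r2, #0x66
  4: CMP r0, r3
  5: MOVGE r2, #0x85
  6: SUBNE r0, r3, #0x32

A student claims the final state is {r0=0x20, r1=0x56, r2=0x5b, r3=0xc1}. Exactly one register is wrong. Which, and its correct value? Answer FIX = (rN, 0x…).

0: ✓ CMP  NZCV=0010
1: ✓ MOVGT  r0←0x1c
2: ✓ MOVHI  r0←0xa4
3: ✓ ADDVC  r3←0xc1
4: ✓ CMP  NZCV=1000
5: · MOVGE
6: ✓ SUBNE  r0←0x8f

FIX = (r0, 0x8f)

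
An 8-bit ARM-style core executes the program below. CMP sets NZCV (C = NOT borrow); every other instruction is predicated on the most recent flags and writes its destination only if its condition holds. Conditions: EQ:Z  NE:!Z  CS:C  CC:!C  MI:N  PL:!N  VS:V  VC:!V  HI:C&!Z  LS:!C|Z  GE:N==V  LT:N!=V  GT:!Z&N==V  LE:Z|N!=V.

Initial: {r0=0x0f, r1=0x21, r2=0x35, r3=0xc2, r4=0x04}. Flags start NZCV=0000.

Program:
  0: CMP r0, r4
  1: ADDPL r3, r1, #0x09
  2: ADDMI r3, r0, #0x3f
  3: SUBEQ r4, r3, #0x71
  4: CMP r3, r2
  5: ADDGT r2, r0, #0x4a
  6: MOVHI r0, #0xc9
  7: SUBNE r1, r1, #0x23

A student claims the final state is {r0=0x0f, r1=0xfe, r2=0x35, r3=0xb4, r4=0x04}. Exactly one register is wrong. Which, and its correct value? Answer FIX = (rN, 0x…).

0: ✓ CMP  NZCV=0010
1: ✓ ADDPL  r3←0x2a
2: · ADDMI
3: · SUBEQ
4: ✓ CMP  NZCV=1000
5: · ADDGT
6: · MOVHI
7: ✓ SUBNE  r1←0xfe

FIX = (r3, 0x2a)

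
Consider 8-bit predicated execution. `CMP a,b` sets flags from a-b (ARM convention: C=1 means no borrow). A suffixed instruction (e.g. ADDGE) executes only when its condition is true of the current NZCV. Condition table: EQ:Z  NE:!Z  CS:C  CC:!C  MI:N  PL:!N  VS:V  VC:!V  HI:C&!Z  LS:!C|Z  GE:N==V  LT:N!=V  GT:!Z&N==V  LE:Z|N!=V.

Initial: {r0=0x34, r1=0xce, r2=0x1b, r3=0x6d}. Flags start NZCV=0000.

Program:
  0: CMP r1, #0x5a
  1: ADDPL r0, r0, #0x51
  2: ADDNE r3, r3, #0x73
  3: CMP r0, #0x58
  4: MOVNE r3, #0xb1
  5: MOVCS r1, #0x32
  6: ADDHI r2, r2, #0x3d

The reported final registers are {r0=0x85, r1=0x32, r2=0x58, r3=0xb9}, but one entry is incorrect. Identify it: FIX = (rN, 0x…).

0: ✓ CMP  NZCV=0011
1: ✓ ADDPL  r0←0x85
2: ✓ ADDNE  r3←0xe0
3: ✓ CMP  NZCV=0011
4: ✓ MOVNE  r3←0xb1
5: ✓ MOVCS  r1←0x32
6: ✓ ADDHI  r2←0x58

FIX = (r3, 0xb1)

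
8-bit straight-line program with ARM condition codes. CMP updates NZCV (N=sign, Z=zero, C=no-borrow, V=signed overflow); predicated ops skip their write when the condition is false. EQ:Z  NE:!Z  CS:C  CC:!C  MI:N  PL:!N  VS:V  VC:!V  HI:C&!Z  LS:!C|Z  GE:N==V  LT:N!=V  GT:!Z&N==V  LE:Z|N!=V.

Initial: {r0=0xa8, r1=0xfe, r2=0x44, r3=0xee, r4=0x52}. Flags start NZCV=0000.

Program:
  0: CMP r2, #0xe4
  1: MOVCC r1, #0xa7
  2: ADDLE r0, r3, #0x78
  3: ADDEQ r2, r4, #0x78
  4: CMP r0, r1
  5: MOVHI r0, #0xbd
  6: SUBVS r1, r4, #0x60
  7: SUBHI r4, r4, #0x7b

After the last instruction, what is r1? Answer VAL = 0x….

VAL = 0xa7

0: ✓ CMP  NZCV=0000
1: ✓ MOVCC  r1←0xa7
2: · ADDLE
3: · ADDEQ
4: ✓ CMP  NZCV=0010
5: ✓ MOVHI  r0←0xbd
6: · SUBVS
7: ✓ SUBHI  r4←0xd7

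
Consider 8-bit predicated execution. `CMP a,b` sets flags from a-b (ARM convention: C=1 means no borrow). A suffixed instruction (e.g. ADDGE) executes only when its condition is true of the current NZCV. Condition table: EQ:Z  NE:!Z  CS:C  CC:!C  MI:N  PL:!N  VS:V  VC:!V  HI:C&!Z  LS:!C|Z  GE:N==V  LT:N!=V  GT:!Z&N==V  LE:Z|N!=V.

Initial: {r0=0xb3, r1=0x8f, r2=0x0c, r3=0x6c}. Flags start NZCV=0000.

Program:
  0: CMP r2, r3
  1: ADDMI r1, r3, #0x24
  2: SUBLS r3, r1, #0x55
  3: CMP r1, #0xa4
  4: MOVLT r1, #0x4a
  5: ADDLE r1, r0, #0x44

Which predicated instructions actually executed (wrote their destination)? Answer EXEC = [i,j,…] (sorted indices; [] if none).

EXEC = [1,2,4,5]

0: ✓ CMP  NZCV=1000
1: ✓ ADDMI  r1←0x90
2: ✓ SUBLS  r3←0x3b
3: ✓ CMP  NZCV=1000
4: ✓ MOVLT  r1←0x4a
5: ✓ ADDLE  r1←0xf7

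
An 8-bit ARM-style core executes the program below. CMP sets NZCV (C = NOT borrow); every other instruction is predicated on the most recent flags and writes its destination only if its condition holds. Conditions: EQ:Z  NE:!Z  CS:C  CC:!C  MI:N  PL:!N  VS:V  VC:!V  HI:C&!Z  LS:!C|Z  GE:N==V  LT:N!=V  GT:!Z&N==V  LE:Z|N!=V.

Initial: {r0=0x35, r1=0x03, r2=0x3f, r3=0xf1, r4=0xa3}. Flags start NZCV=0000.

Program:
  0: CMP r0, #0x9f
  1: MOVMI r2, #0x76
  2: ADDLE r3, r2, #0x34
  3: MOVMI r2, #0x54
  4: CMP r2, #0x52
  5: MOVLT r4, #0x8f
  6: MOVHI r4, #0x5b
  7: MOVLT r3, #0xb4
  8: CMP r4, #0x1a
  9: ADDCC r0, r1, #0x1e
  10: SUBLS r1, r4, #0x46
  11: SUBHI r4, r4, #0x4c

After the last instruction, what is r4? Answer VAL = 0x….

VAL = 0x0f

0: ✓ CMP  NZCV=1001
1: ✓ MOVMI  r2←0x76
2: · ADDLE
3: ✓ MOVMI  r2←0x54
4: ✓ CMP  NZCV=0010
5: · MOVLT
6: ✓ MOVHI  r4←0x5b
7: · MOVLT
8: ✓ CMP  NZCV=0010
9: · ADDCC
10: · SUBLS
11: ✓ SUBHI  r4←0x0f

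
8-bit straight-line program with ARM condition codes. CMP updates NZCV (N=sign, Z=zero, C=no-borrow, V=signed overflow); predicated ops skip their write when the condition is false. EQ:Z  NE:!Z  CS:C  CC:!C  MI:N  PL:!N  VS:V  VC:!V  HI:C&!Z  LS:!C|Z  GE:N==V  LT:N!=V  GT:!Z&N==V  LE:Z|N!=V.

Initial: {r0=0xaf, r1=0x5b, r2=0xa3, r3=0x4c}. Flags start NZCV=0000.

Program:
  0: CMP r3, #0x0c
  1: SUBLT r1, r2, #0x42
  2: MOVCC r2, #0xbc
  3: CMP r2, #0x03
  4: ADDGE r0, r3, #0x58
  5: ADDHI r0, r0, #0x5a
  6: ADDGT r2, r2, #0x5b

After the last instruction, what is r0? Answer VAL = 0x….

VAL = 0x09

0: ✓ CMP  NZCV=0010
1: · SUBLT
2: · MOVCC
3: ✓ CMP  NZCV=1010
4: · ADDGE
5: ✓ ADDHI  r0←0x09
6: · ADDGT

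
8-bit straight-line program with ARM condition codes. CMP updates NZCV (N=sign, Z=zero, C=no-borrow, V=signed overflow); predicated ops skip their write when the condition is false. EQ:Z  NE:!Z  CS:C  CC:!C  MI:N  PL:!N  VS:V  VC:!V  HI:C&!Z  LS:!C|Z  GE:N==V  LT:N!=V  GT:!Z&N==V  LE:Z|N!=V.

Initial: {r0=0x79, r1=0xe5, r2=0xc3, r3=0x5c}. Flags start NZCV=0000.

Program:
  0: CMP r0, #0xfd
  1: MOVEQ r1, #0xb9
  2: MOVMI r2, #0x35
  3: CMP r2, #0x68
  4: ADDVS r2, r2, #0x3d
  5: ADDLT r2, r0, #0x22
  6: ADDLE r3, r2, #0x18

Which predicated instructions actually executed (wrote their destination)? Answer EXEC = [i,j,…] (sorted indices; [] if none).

EXEC = [4,5,6]

[0] flags=0000 → (cmp)
[1] flags=0000 EQ?F → skip
[2] flags=0000 MI?F → skip
[3] flags=0011 → (cmp)
[4] flags=0011 VS?T → r2=0x00
[5] flags=0011 LT?T → r2=0x9b
[6] flags=0011 LE?T → r3=0xb3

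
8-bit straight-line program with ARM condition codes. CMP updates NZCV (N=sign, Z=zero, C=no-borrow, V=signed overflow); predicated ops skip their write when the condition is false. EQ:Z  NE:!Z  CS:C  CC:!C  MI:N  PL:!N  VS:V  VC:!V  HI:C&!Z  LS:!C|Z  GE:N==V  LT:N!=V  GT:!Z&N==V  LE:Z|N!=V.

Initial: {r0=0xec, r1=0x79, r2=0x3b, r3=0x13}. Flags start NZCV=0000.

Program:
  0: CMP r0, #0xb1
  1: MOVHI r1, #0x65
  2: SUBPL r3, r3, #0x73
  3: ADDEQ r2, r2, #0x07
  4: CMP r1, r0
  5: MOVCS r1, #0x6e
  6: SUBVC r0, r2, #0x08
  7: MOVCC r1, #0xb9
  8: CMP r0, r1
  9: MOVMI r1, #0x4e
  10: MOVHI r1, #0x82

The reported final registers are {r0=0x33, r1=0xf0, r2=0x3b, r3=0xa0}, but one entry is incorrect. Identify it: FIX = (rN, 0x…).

FIX = (r1, 0xb9)

[0] flags=0010 → (cmp)
[1] flags=0010 HI?T → r1=0x65
[2] flags=0010 PL?T → r3=0xa0
[3] flags=0010 EQ?F → skip
[4] flags=0000 → (cmp)
[5] flags=0000 CS?F → skip
[6] flags=0000 VC?T → r0=0x33
[7] flags=0000 CC?T → r1=0xb9
[8] flags=0000 → (cmp)
[9] flags=0000 MI?F → skip
[10] flags=0000 HI?F → skip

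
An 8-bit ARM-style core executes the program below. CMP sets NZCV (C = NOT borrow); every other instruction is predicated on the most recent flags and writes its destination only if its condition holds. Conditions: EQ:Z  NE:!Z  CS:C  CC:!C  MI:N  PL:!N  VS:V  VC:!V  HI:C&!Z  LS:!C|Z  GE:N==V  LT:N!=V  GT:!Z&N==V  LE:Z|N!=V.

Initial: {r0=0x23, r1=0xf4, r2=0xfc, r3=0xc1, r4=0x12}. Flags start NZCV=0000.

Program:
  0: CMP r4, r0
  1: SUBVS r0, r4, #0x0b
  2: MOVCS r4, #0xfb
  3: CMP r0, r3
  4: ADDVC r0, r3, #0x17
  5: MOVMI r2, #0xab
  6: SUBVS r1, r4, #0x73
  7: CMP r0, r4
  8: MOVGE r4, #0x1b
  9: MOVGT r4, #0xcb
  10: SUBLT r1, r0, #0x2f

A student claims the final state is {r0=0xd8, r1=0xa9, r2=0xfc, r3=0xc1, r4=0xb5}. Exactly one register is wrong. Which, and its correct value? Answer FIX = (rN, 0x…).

0: ✓ CMP  NZCV=1000
1: · SUBVS
2: · MOVCS
3: ✓ CMP  NZCV=0000
4: ✓ ADDVC  r0←0xd8
5: · MOVMI
6: · SUBVS
7: ✓ CMP  NZCV=1010
8: · MOVGE
9: · MOVGT
10: ✓ SUBLT  r1←0xa9

FIX = (r4, 0x12)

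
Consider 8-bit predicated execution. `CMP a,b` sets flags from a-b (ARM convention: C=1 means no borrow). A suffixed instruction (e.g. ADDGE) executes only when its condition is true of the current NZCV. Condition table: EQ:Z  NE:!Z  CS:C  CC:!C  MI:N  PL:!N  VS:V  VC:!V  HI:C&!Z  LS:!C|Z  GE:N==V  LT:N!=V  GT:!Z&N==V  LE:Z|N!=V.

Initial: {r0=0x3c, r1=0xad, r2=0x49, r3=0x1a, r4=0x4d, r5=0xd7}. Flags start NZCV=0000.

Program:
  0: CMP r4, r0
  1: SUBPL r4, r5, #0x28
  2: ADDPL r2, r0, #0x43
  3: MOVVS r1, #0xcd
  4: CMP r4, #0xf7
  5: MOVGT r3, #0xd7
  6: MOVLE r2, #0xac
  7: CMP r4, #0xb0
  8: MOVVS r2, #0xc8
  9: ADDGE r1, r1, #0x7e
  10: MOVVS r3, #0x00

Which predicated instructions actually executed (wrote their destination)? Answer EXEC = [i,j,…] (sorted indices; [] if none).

EXEC = [1,2,6]

[0] flags=0010 → (cmp)
[1] flags=0010 PL?T → r4=0xaf
[2] flags=0010 PL?T → r2=0x7f
[3] flags=0010 VS?F → skip
[4] flags=1000 → (cmp)
[5] flags=1000 GT?F → skip
[6] flags=1000 LE?T → r2=0xac
[7] flags=1000 → (cmp)
[8] flags=1000 VS?F → skip
[9] flags=1000 GE?F → skip
[10] flags=1000 VS?F → skip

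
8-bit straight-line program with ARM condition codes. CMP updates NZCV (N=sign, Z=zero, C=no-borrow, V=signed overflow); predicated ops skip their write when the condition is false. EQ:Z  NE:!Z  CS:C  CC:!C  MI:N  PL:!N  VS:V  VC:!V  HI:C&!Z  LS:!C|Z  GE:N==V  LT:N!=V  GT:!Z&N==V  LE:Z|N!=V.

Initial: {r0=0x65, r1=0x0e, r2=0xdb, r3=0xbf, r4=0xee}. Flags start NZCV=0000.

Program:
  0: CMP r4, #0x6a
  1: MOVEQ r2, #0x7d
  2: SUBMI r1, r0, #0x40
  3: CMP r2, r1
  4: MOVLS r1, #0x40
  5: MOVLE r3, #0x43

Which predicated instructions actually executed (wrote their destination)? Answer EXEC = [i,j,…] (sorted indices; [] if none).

0: ✓ CMP  NZCV=1010
1: · MOVEQ
2: ✓ SUBMI  r1←0x25
3: ✓ CMP  NZCV=1010
4: · MOVLS
5: ✓ MOVLE  r3←0x43

EXEC = [2,5]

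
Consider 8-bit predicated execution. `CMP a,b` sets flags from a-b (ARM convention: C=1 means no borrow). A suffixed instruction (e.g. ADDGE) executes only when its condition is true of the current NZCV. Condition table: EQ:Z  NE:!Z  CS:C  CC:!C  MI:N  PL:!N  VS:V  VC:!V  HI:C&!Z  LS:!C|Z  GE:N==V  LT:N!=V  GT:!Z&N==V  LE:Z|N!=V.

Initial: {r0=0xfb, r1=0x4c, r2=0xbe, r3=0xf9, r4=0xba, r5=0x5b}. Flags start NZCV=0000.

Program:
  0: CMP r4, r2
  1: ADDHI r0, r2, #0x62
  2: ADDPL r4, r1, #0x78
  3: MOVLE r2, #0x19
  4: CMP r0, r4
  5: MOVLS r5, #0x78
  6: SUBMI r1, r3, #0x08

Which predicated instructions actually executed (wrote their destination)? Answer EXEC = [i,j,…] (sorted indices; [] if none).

[0] flags=1000 → (cmp)
[1] flags=1000 HI?F → skip
[2] flags=1000 PL?F → skip
[3] flags=1000 LE?T → r2=0x19
[4] flags=0010 → (cmp)
[5] flags=0010 LS?F → skip
[6] flags=0010 MI?F → skip

EXEC = [3]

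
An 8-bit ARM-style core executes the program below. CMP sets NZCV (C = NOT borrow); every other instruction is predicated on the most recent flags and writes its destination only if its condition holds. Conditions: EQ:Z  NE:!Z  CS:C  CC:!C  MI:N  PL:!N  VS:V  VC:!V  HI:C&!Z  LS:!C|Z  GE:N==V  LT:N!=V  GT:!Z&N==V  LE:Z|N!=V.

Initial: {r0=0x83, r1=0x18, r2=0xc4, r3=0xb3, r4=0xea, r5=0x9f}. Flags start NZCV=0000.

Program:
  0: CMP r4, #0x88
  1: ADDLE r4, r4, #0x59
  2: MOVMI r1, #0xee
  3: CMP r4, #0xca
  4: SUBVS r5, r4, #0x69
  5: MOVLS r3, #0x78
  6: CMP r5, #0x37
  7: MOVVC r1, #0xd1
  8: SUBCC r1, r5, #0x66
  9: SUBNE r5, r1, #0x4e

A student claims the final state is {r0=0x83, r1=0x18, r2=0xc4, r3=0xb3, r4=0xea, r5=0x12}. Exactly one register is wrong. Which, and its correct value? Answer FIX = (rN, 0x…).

0: ✓ CMP  NZCV=0010
1: · ADDLE
2: · MOVMI
3: ✓ CMP  NZCV=0010
4: · SUBVS
5: · MOVLS
6: ✓ CMP  NZCV=0011
7: · MOVVC
8: · SUBCC
9: ✓ SUBNE  r5←0xca

FIX = (r5, 0xca)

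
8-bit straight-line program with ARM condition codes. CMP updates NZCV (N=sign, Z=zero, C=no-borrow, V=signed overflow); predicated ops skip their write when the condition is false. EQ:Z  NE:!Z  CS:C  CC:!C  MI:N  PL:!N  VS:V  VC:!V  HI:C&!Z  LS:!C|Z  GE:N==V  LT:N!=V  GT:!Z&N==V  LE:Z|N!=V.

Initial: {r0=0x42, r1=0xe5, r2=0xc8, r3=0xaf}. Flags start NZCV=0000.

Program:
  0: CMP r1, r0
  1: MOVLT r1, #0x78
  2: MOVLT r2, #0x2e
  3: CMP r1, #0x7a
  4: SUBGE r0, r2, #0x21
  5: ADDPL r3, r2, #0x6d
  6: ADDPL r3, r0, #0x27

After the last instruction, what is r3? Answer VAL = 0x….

VAL = 0xaf

0: ✓ CMP  NZCV=1010
1: ✓ MOVLT  r1←0x78
2: ✓ MOVLT  r2←0x2e
3: ✓ CMP  NZCV=1000
4: · SUBGE
5: · ADDPL
6: · ADDPL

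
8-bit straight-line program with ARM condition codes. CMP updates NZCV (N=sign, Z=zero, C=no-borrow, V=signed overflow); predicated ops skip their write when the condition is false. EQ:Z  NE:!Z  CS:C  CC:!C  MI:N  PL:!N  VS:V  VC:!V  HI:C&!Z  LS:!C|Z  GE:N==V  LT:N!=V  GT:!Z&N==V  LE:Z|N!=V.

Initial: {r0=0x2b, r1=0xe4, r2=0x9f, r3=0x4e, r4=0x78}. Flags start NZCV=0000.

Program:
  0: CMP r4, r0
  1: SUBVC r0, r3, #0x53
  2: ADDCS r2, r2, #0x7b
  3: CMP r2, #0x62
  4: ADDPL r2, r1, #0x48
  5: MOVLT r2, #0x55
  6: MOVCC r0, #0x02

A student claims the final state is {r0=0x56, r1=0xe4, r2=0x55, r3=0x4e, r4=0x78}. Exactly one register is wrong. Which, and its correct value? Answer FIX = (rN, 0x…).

FIX = (r0, 0x02)

[0] flags=0010 → (cmp)
[1] flags=0010 VC?T → r0=0xfb
[2] flags=0010 CS?T → r2=0x1a
[3] flags=1000 → (cmp)
[4] flags=1000 PL?F → skip
[5] flags=1000 LT?T → r2=0x55
[6] flags=1000 CC?T → r0=0x02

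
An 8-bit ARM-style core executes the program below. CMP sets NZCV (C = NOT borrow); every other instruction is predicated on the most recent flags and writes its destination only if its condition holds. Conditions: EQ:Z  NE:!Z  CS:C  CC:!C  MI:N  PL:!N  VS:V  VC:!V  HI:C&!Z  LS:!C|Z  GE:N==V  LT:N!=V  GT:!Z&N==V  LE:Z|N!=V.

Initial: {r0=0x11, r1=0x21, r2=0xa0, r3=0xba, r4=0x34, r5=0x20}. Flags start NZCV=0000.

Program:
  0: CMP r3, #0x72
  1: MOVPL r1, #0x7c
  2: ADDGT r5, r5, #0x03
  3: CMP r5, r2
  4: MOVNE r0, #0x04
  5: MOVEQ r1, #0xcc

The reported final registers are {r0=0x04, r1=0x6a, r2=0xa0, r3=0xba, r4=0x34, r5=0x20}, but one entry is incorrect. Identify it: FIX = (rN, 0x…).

FIX = (r1, 0x7c)

[0] flags=0011 → (cmp)
[1] flags=0011 PL?T → r1=0x7c
[2] flags=0011 GT?F → skip
[3] flags=1001 → (cmp)
[4] flags=1001 NE?T → r0=0x04
[5] flags=1001 EQ?F → skip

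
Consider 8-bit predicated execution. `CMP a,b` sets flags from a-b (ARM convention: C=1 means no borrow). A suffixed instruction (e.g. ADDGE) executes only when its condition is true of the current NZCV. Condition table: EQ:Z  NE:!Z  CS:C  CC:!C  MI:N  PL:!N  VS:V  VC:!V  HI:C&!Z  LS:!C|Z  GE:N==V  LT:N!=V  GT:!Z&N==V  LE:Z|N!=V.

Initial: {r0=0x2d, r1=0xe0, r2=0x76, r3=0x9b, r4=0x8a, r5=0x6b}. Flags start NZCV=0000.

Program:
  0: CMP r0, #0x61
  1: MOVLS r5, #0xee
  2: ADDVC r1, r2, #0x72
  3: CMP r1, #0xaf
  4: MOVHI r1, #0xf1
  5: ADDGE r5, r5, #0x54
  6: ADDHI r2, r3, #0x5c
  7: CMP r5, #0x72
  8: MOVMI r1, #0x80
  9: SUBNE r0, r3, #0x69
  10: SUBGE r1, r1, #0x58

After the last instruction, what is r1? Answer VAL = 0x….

[0] flags=1000 → (cmp)
[1] flags=1000 LS?T → r5=0xee
[2] flags=1000 VC?T → r1=0xe8
[3] flags=0010 → (cmp)
[4] flags=0010 HI?T → r1=0xf1
[5] flags=0010 GE?T → r5=0x42
[6] flags=0010 HI?T → r2=0xf7
[7] flags=1000 → (cmp)
[8] flags=1000 MI?T → r1=0x80
[9] flags=1000 NE?T → r0=0x32
[10] flags=1000 GE?F → skip

VAL = 0x80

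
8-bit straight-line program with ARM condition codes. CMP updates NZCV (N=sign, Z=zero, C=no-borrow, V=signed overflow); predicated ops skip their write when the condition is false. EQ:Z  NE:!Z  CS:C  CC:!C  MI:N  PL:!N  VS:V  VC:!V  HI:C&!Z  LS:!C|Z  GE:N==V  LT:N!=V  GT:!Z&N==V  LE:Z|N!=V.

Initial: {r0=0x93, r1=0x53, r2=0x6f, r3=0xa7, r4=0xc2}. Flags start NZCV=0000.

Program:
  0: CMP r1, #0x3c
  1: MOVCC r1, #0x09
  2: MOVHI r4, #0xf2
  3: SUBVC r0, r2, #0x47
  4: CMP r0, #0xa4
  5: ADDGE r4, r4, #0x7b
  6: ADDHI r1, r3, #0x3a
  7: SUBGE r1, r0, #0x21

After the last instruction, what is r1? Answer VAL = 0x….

[0] flags=0010 → (cmp)
[1] flags=0010 CC?F → skip
[2] flags=0010 HI?T → r4=0xf2
[3] flags=0010 VC?T → r0=0x28
[4] flags=1001 → (cmp)
[5] flags=1001 GE?T → r4=0x6d
[6] flags=1001 HI?F → skip
[7] flags=1001 GE?T → r1=0x07

VAL = 0x07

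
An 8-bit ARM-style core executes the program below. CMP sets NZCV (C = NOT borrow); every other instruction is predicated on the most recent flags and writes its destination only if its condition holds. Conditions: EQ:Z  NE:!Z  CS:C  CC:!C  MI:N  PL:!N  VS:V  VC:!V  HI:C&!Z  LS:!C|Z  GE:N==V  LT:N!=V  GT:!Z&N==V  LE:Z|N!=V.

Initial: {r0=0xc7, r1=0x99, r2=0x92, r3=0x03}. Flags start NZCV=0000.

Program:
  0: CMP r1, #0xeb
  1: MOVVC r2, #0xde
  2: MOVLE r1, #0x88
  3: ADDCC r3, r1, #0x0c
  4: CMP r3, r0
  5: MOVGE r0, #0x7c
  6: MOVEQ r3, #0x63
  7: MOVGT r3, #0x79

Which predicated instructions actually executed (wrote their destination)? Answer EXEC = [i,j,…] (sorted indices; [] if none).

EXEC = [1,2,3]

[0] flags=1000 → (cmp)
[1] flags=1000 VC?T → r2=0xde
[2] flags=1000 LE?T → r1=0x88
[3] flags=1000 CC?T → r3=0x94
[4] flags=1000 → (cmp)
[5] flags=1000 GE?F → skip
[6] flags=1000 EQ?F → skip
[7] flags=1000 GT?F → skip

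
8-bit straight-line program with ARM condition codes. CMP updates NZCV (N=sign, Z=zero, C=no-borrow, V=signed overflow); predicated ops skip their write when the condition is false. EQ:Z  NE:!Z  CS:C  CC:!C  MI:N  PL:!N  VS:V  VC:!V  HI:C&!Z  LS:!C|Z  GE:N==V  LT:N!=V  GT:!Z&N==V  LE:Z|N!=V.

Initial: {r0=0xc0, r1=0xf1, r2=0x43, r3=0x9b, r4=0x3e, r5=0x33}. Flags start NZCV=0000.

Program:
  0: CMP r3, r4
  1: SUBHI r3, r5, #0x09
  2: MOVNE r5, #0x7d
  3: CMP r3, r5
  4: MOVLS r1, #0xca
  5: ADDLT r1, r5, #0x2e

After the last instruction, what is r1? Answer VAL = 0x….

VAL = 0xab

0: ✓ CMP  NZCV=0011
1: ✓ SUBHI  r3←0x2a
2: ✓ MOVNE  r5←0x7d
3: ✓ CMP  NZCV=1000
4: ✓ MOVLS  r1←0xca
5: ✓ ADDLT  r1←0xab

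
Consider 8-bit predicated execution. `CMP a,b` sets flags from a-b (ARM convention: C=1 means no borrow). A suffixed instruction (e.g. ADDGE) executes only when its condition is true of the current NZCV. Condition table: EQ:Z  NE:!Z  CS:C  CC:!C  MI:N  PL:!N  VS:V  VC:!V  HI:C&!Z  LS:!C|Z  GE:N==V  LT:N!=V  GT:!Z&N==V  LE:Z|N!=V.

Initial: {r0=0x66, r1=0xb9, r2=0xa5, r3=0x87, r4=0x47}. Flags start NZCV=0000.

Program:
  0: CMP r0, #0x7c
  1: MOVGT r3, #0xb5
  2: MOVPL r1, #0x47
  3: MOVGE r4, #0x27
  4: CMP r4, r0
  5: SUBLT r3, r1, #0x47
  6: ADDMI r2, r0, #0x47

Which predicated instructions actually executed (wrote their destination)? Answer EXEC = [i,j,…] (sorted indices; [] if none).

0: ✓ CMP  NZCV=1000
1: · MOVGT
2: · MOVPL
3: · MOVGE
4: ✓ CMP  NZCV=1000
5: ✓ SUBLT  r3←0x72
6: ✓ ADDMI  r2←0xad

EXEC = [5,6]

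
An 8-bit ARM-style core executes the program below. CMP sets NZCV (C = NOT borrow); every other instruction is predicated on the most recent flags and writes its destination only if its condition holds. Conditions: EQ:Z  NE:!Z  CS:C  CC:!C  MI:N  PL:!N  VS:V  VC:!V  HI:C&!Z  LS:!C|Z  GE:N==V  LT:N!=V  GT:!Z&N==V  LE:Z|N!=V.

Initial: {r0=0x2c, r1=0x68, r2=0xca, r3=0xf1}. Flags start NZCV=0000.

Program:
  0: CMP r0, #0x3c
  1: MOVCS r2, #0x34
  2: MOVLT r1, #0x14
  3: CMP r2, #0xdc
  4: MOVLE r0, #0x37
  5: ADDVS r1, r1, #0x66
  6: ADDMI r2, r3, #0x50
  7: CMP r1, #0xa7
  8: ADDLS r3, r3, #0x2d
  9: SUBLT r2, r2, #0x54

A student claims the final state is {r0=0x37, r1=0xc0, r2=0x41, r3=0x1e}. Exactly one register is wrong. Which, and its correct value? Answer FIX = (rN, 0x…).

[0] flags=1000 → (cmp)
[1] flags=1000 CS?F → skip
[2] flags=1000 LT?T → r1=0x14
[3] flags=1000 → (cmp)
[4] flags=1000 LE?T → r0=0x37
[5] flags=1000 VS?F → skip
[6] flags=1000 MI?T → r2=0x41
[7] flags=0000 → (cmp)
[8] flags=0000 LS?T → r3=0x1e
[9] flags=0000 LT?F → skip

FIX = (r1, 0x14)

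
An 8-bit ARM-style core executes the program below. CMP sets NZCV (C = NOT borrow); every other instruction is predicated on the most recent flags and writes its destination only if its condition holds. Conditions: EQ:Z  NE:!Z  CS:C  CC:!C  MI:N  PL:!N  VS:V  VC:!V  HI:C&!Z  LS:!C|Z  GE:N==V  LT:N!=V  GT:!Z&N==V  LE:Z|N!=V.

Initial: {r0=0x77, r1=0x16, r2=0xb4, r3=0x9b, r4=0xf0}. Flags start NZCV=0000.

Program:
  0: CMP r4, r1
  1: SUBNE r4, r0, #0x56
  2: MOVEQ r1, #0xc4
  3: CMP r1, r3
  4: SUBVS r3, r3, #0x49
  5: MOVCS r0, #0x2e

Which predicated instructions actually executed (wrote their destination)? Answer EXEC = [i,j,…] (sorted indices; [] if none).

0: ✓ CMP  NZCV=1010
1: ✓ SUBNE  r4←0x21
2: · MOVEQ
3: ✓ CMP  NZCV=0000
4: · SUBVS
5: · MOVCS

EXEC = [1]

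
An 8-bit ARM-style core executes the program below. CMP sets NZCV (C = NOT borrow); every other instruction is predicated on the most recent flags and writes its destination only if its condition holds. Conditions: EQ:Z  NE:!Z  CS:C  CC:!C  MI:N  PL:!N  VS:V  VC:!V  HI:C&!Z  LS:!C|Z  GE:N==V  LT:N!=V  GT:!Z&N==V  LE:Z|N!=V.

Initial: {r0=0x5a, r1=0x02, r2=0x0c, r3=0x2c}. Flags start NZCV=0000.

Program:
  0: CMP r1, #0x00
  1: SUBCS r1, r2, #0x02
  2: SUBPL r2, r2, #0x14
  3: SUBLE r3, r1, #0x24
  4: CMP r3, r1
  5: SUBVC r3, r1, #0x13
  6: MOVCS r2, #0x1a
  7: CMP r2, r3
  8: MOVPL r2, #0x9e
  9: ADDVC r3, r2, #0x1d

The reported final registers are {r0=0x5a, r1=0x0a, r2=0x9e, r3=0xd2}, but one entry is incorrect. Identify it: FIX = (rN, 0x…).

[0] flags=0010 → (cmp)
[1] flags=0010 CS?T → r1=0x0a
[2] flags=0010 PL?T → r2=0xf8
[3] flags=0010 LE?F → skip
[4] flags=0010 → (cmp)
[5] flags=0010 VC?T → r3=0xf7
[6] flags=0010 CS?T → r2=0x1a
[7] flags=0000 → (cmp)
[8] flags=0000 PL?T → r2=0x9e
[9] flags=0000 VC?T → r3=0xbb

FIX = (r3, 0xbb)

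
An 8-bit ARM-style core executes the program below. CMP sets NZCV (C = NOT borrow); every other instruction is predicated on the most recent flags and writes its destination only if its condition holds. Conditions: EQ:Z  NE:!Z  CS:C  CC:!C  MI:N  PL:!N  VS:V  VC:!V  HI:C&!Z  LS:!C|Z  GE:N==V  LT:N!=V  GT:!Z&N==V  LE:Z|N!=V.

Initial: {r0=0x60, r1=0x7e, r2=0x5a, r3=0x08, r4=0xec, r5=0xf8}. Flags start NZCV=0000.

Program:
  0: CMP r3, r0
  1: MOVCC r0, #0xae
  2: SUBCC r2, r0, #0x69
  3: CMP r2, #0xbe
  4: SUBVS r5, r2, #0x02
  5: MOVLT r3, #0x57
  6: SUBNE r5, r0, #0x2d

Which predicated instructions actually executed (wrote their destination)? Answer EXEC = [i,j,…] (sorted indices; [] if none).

0: ✓ CMP  NZCV=1000
1: ✓ MOVCC  r0←0xae
2: ✓ SUBCC  r2←0x45
3: ✓ CMP  NZCV=1001
4: ✓ SUBVS  r5←0x43
5: · MOVLT
6: ✓ SUBNE  r5←0x81

EXEC = [1,2,4,6]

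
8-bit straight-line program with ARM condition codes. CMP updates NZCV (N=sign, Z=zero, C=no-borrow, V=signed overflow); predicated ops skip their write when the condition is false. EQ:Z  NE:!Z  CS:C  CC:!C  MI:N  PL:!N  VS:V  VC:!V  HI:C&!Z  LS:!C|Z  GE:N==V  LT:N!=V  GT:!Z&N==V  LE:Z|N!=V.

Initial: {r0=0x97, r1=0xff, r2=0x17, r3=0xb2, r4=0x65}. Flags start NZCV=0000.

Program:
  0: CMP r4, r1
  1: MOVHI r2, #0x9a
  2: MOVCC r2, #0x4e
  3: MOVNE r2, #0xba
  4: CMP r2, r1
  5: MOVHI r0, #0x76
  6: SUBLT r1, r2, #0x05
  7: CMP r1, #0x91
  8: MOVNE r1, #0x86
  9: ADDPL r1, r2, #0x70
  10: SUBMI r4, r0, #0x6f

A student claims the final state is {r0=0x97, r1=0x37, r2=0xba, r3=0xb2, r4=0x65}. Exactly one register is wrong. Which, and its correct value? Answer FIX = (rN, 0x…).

FIX = (r1, 0x2a)

0: ✓ CMP  NZCV=0000
1: · MOVHI
2: ✓ MOVCC  r2←0x4e
3: ✓ MOVNE  r2←0xba
4: ✓ CMP  NZCV=1000
5: · MOVHI
6: ✓ SUBLT  r1←0xb5
7: ✓ CMP  NZCV=0010
8: ✓ MOVNE  r1←0x86
9: ✓ ADDPL  r1←0x2a
10: · SUBMI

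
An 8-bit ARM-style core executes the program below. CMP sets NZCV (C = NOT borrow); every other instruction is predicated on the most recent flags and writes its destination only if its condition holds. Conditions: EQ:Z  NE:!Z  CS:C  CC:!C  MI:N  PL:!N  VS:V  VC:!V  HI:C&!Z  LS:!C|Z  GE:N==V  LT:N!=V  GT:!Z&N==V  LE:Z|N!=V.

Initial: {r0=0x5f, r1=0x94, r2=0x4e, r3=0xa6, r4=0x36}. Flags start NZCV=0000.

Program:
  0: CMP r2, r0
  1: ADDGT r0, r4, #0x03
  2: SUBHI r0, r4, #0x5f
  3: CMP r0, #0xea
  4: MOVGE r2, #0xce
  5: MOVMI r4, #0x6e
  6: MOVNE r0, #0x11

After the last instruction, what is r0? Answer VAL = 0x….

[0] flags=1000 → (cmp)
[1] flags=1000 GT?F → skip
[2] flags=1000 HI?F → skip
[3] flags=0000 → (cmp)
[4] flags=0000 GE?T → r2=0xce
[5] flags=0000 MI?F → skip
[6] flags=0000 NE?T → r0=0x11

VAL = 0x11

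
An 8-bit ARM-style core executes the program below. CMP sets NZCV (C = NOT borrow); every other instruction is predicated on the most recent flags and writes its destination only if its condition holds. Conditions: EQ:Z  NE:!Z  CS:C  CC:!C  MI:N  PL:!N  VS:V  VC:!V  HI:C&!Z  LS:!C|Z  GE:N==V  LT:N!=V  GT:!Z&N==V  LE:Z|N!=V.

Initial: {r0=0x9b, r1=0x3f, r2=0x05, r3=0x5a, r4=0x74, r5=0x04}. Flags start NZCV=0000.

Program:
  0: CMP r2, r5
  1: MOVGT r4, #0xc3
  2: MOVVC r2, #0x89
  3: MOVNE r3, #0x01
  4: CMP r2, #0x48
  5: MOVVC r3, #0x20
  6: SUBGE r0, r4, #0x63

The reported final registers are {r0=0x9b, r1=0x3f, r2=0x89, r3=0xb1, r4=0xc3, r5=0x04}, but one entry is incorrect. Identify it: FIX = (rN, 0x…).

FIX = (r3, 0x01)

[0] flags=0010 → (cmp)
[1] flags=0010 GT?T → r4=0xc3
[2] flags=0010 VC?T → r2=0x89
[3] flags=0010 NE?T → r3=0x01
[4] flags=0011 → (cmp)
[5] flags=0011 VC?F → skip
[6] flags=0011 GE?F → skip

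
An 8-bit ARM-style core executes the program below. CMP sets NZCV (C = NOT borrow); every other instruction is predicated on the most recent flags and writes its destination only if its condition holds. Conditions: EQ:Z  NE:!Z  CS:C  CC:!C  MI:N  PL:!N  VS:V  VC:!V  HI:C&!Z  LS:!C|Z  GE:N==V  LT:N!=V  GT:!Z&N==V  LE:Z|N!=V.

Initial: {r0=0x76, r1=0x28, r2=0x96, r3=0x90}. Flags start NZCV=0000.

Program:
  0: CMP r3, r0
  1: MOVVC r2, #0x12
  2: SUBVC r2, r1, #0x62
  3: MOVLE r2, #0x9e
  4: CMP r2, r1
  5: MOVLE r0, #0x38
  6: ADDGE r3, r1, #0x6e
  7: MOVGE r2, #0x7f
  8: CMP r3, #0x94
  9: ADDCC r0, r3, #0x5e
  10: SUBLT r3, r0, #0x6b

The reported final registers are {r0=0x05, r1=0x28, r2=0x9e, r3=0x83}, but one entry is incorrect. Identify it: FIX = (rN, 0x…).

FIX = (r0, 0xee)

[0] flags=0011 → (cmp)
[1] flags=0011 VC?F → skip
[2] flags=0011 VC?F → skip
[3] flags=0011 LE?T → r2=0x9e
[4] flags=0011 → (cmp)
[5] flags=0011 LE?T → r0=0x38
[6] flags=0011 GE?F → skip
[7] flags=0011 GE?F → skip
[8] flags=1000 → (cmp)
[9] flags=1000 CC?T → r0=0xee
[10] flags=1000 LT?T → r3=0x83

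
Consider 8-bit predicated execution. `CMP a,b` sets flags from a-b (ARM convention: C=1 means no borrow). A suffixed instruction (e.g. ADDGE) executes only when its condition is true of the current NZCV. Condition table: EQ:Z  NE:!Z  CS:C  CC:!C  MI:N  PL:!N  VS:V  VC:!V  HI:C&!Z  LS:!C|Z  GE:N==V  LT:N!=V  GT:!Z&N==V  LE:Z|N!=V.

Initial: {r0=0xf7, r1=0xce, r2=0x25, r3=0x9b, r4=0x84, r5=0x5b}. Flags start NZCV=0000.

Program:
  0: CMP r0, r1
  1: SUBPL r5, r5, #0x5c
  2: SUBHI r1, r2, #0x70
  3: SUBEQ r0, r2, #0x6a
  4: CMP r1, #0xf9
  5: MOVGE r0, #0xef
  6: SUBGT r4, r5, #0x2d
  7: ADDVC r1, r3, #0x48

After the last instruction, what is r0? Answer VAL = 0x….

0: ✓ CMP  NZCV=0010
1: ✓ SUBPL  r5←0xff
2: ✓ SUBHI  r1←0xb5
3: · SUBEQ
4: ✓ CMP  NZCV=1000
5: · MOVGE
6: · SUBGT
7: ✓ ADDVC  r1←0xe3

VAL = 0xf7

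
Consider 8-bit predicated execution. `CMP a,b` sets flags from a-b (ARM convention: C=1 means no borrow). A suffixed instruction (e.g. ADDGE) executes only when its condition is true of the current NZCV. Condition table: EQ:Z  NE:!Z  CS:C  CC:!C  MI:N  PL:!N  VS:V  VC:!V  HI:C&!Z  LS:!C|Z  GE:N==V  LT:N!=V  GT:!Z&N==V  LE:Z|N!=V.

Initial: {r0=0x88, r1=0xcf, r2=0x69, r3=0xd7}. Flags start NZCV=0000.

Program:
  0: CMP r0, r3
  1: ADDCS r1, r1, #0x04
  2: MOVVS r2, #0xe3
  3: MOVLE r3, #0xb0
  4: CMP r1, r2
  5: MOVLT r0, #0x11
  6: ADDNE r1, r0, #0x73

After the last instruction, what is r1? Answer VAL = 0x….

0: ✓ CMP  NZCV=1000
1: · ADDCS
2: · MOVVS
3: ✓ MOVLE  r3←0xb0
4: ✓ CMP  NZCV=0011
5: ✓ MOVLT  r0←0x11
6: ✓ ADDNE  r1←0x84

VAL = 0x84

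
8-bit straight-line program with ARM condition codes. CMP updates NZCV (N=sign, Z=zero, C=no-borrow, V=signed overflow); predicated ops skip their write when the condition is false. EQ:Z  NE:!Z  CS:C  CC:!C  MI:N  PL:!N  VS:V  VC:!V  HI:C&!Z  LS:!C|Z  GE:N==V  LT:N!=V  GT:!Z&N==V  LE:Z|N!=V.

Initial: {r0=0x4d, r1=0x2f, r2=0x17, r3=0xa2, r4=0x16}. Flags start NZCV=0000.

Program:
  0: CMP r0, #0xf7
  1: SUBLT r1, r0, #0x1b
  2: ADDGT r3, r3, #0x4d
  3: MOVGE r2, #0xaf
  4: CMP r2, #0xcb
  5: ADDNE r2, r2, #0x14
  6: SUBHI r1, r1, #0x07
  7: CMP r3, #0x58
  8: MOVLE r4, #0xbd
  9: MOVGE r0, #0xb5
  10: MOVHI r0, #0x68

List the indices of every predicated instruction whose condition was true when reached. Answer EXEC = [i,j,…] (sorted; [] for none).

EXEC = [2,3,5,8,10]

0: ✓ CMP  NZCV=0000
1: · SUBLT
2: ✓ ADDGT  r3←0xef
3: ✓ MOVGE  r2←0xaf
4: ✓ CMP  NZCV=1000
5: ✓ ADDNE  r2←0xc3
6: · SUBHI
7: ✓ CMP  NZCV=1010
8: ✓ MOVLE  r4←0xbd
9: · MOVGE
10: ✓ MOVHI  r0←0x68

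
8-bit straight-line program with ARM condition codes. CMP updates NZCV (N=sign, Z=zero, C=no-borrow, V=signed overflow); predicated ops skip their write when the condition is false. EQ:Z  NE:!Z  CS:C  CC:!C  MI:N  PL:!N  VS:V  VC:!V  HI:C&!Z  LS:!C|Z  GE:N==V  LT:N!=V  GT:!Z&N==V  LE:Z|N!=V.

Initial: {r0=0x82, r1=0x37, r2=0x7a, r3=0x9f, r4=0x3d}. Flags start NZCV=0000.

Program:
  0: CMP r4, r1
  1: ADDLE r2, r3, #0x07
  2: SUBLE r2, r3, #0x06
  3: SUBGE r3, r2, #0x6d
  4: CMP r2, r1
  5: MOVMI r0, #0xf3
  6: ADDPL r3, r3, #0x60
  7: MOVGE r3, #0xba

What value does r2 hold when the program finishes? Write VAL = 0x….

VAL = 0x7a

[0] flags=0010 → (cmp)
[1] flags=0010 LE?F → skip
[2] flags=0010 LE?F → skip
[3] flags=0010 GE?T → r3=0x0d
[4] flags=0010 → (cmp)
[5] flags=0010 MI?F → skip
[6] flags=0010 PL?T → r3=0x6d
[7] flags=0010 GE?T → r3=0xba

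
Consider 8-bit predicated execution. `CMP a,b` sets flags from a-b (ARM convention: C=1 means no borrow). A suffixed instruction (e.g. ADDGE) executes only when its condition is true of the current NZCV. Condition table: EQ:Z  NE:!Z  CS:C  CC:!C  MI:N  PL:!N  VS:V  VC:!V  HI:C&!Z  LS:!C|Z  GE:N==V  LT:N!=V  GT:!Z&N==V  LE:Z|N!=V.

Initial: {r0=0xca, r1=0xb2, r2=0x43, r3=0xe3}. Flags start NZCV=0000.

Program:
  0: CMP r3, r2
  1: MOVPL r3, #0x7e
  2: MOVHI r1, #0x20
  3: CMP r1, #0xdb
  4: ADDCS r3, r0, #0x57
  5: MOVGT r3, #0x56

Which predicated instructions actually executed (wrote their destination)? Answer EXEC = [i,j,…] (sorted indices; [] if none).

EXEC = [2,5]

0: ✓ CMP  NZCV=1010
1: · MOVPL
2: ✓ MOVHI  r1←0x20
3: ✓ CMP  NZCV=0000
4: · ADDCS
5: ✓ MOVGT  r3←0x56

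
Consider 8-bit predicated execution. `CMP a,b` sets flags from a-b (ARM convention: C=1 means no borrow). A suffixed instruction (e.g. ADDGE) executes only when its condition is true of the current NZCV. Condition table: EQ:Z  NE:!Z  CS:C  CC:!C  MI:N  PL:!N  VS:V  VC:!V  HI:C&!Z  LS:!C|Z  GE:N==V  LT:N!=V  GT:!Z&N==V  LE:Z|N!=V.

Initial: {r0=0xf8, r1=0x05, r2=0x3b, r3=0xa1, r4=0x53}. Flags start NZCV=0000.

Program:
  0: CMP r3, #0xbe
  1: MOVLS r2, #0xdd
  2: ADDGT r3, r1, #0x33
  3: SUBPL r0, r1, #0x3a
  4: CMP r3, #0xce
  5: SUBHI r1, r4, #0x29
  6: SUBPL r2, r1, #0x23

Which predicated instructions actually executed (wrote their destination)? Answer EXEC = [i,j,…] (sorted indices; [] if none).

EXEC = [1]

[0] flags=1000 → (cmp)
[1] flags=1000 LS?T → r2=0xdd
[2] flags=1000 GT?F → skip
[3] flags=1000 PL?F → skip
[4] flags=1000 → (cmp)
[5] flags=1000 HI?F → skip
[6] flags=1000 PL?F → skip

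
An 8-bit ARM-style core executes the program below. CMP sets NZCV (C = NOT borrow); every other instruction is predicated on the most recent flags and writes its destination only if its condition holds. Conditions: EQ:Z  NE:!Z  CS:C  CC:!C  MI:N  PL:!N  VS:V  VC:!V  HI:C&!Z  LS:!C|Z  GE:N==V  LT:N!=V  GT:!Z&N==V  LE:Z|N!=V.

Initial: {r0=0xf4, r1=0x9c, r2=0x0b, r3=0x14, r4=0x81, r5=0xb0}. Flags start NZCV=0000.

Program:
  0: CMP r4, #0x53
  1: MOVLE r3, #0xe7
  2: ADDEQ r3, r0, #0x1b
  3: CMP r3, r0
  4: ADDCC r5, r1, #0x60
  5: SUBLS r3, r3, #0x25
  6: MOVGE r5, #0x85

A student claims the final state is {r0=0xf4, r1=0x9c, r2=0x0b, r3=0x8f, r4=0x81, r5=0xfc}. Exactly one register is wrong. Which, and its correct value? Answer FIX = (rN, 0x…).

0: ✓ CMP  NZCV=0011
1: ✓ MOVLE  r3←0xe7
2: · ADDEQ
3: ✓ CMP  NZCV=1000
4: ✓ ADDCC  r5←0xfc
5: ✓ SUBLS  r3←0xc2
6: · MOVGE

FIX = (r3, 0xc2)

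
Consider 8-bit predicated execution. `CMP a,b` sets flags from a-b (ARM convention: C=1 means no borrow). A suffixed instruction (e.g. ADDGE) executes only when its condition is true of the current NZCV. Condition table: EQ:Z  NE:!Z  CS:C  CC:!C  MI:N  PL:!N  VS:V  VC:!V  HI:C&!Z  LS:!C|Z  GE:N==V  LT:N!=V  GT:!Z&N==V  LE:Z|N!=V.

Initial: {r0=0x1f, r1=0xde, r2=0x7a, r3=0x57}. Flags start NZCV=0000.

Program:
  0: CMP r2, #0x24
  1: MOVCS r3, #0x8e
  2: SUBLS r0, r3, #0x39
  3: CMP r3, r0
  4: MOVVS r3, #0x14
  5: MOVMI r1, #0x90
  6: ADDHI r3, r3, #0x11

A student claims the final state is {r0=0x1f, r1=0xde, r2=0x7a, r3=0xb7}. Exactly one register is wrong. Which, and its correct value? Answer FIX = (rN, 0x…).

0: ✓ CMP  NZCV=0010
1: ✓ MOVCS  r3←0x8e
2: · SUBLS
3: ✓ CMP  NZCV=0011
4: ✓ MOVVS  r3←0x14
5: · MOVMI
6: ✓ ADDHI  r3←0x25

FIX = (r3, 0x25)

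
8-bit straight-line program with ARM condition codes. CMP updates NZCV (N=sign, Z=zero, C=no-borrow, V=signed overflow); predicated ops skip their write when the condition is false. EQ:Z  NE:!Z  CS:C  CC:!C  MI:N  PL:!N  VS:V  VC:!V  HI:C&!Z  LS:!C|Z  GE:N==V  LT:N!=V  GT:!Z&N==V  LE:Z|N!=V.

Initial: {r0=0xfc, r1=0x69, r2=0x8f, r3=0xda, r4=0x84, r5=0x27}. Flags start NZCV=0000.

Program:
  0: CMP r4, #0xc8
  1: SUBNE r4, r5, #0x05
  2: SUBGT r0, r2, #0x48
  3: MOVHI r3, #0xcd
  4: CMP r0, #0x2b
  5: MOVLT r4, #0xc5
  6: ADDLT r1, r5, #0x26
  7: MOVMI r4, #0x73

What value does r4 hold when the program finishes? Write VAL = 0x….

VAL = 0x73

0: ✓ CMP  NZCV=1000
1: ✓ SUBNE  r4←0x22
2: · SUBGT
3: · MOVHI
4: ✓ CMP  NZCV=1010
5: ✓ MOVLT  r4←0xc5
6: ✓ ADDLT  r1←0x4d
7: ✓ MOVMI  r4←0x73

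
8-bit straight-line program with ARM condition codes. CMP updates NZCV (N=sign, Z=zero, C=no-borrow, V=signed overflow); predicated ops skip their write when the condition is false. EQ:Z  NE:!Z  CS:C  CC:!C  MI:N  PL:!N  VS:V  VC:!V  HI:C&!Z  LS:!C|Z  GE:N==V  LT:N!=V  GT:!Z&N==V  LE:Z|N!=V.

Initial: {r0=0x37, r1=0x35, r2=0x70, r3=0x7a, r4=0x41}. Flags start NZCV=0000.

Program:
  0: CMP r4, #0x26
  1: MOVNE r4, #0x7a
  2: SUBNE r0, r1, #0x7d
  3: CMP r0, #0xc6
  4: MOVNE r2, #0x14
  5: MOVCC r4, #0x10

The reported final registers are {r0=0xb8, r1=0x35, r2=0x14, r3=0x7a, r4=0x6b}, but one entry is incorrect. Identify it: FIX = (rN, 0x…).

FIX = (r4, 0x10)

0: ✓ CMP  NZCV=0010
1: ✓ MOVNE  r4←0x7a
2: ✓ SUBNE  r0←0xb8
3: ✓ CMP  NZCV=1000
4: ✓ MOVNE  r2←0x14
5: ✓ MOVCC  r4←0x10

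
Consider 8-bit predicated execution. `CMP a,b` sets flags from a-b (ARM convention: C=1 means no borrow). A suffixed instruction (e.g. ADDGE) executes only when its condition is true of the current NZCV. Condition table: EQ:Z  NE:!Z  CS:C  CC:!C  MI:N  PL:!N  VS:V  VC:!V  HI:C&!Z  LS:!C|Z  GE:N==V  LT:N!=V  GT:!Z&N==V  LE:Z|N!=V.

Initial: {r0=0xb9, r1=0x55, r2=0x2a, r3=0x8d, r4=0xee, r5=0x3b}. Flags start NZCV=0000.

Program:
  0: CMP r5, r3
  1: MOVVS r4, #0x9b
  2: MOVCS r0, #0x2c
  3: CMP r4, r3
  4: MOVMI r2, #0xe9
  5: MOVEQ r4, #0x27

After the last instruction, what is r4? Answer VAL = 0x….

VAL = 0x9b

0: ✓ CMP  NZCV=1001
1: ✓ MOVVS  r4←0x9b
2: · MOVCS
3: ✓ CMP  NZCV=0010
4: · MOVMI
5: · MOVEQ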